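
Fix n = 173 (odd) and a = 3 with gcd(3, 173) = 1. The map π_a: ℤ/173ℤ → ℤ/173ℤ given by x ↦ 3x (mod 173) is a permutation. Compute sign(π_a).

-1

Start at x=120: 120 → 14 → 42 → 126 → 32 → 96 → 115 → … (one orbit).
π_3 has 2 disjoint cycles with lengths [172, 1] on {0,…,172}.
sign(π) = (−1)^{n − #cycles} = (−1)^{173−2} = (−1)^171 = -1.
Zolotarev: (3|173) = -1, matching the cycle-count sign.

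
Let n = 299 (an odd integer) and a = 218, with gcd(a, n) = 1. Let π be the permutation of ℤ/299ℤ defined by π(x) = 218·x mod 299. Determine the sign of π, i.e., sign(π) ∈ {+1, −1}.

-1

Orbit of 165 under x↦218x: [165, 90, 185, 264, 144, 296, 243]… (length divides ord_299(218)).
Decompose π into cycles: lengths [66, 66, 66, 66, 22, 6, 6, 1] (8 cycles, including the fixed point 0).
299 − 8 = 291 transpositions; sign(π) = (−1)^291 = -1.
Check: (218/299) = -1 by Zolotarev.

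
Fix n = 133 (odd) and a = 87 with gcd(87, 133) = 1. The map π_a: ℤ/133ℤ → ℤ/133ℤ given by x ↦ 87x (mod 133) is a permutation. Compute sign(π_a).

Start at x=26: 26 → 1 → 87 → 121 → 20 → 11 → 26 (one orbit).
The orbit structure of x ↦ 87x mod 133: 26 orbits of sizes [6, 6, 6, 6, 6, 6, 6, 6, 6, 6, 6, 6, 6, 6, 6, 6, 6, 6, 6, 3, 3, 3, 3, 3, 3, 1].
133 − 26 = 107 transpositions; sign(π) = (−1)^107 = -1.
Via Zolotarev, sign(π_{87}) = (87|133) = -1.

-1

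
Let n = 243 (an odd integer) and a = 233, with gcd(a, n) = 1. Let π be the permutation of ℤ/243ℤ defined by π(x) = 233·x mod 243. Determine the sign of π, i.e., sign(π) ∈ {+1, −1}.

Trace 235: π^k(235) = [235, 80, 172, 224, 190, 44, 46] for k=0..6.
Decompose π into cycles: lengths [54, 54, 54, 18, 18, 18, 6, 6, 6, 2, 2, 2, 2, 1] (14 cycles, including the fixed point 0).
n − c = 243 − 14 = 229; sign = (−1)^229 = -1.
Check: (233/243) = -1 by Zolotarev.

-1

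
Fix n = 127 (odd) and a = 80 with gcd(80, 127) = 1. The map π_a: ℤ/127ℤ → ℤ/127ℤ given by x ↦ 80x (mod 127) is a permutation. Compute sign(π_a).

-1

Start at x=54: 54 → 2 → 33 → 100 → 126 → 47 → 77 → … (one orbit).
Decompose π into cycles: lengths [42, 42, 42, 1] (4 cycles, including the fixed point 0).
With 4 cycles on 127 points, sign = (−1)^{127−4} = -1.
Zolotarev: (80|127) = -1, matching the cycle-count sign.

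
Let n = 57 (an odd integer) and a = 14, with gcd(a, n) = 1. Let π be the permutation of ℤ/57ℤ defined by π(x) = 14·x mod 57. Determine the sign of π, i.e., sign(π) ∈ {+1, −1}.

Start at x=29: 29 → 7 → 41 → 4 → 56 → 43 → 32 → … (one orbit).
The orbit structure of x ↦ 14x mod 57: 5 orbits of sizes [18, 18, 18, 2, 1].
5 cycles on 57: each ℓ→(−1)^(ℓ−1), product (−1)^52 = +1.

+1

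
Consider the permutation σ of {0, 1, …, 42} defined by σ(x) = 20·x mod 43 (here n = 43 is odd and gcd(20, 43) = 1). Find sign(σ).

Trace 32: π^k(32) = [32, 38, 29, 21, 33, 15, 42] for k=0..6.
π_20 has 2 disjoint cycles with lengths [42, 1] on {0,…,42}.
sign(π) = (−1)^{n − #cycles} = (−1)^{43−2} = (−1)^41 = -1.

-1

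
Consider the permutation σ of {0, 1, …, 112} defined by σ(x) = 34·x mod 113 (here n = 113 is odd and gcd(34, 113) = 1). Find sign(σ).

-1

Orbit of 94 under x↦34x: [94, 32, 71, 41, 38, 49, 84]… (length divides ord_113(34)).
π_34 has 2 disjoint cycles with lengths [112, 1] on {0,…,112}.
With 2 cycles on 113 points, sign = (−1)^{113−2} = -1.
Zolotarev: (34|113) = -1, matching the cycle-count sign.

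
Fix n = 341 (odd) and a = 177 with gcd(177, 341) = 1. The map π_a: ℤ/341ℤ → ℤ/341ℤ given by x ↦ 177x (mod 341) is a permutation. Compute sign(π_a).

-1

Start at x=166: 166 → 56 → 23 → 320 → 34 → 221 → 243 → … (one orbit).
Cycle type of π: 30×11 + 1×11; total 22 cycles.
n − c = 341 − 22 = 319; sign = (−1)^319 = -1.
Check: (177/341) = -1 by Zolotarev.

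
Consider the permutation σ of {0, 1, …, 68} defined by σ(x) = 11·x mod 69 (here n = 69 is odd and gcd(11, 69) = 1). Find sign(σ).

Start at x=56: 56 → 64 → 14 → 16 → 38 → 4 → 44 → … (one orbit).
Decompose π into cycles: lengths [22, 22, 22, 2, 1] (5 cycles, including the fixed point 0).
Σ(ℓ_i−1) = 69−5 = 64; sign = (−1)^64 = +1.
Zolotarev: (11|69) = +1, matching the cycle-count sign.

+1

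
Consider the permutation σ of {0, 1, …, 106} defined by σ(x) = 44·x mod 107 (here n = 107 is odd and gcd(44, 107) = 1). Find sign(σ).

+1

Start at x=53: 53 → 85 → 102 → 101 → 57 → 47 → 35 → … (one orbit).
Cycle type of π: 53×2 + 1; total 3 cycles.
107 − 3 = 104 transpositions; sign(π) = (−1)^104 = +1.
The Jacobi symbol (44|107) = +1 (Zolotarev) agrees.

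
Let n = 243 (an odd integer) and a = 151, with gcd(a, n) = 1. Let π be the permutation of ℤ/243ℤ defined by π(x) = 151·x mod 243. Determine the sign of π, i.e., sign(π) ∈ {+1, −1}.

Start at x=127: 127 → 223 → 139 → 91 → 133 → 157 → 136 → … (one orbit).
Decompose π into cycles: lengths [81, 81, 27, 27, 9, 9, 3, 3, 1, 1, 1] (11 cycles, including the fixed point 0).
243 − 11 = 232 transpositions; sign(π) = (−1)^232 = +1.

+1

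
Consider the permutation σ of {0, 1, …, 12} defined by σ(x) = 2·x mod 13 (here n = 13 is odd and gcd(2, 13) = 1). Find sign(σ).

Trace 3: π^k(3) = [3, 6, 12, 11, 9, 5, 10] for k=0..6.
2 cycles of lengths [12, 1].
Σ(ℓ_i−1) = 13−2 = 11; sign = (−1)^11 = -1.
Zolotarev: (2|13) = -1, matching the cycle-count sign.

-1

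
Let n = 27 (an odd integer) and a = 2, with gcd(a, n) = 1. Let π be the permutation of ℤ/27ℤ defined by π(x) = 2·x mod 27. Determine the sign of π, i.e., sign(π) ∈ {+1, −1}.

Start at x=17: 17 → 7 → 14 → 1 → 2 → 4 → 8 → … (one orbit).
4 cycles of lengths [18, 6, 2, 1].
n − c = 27 − 4 = 23; sign = (−1)^23 = -1.

-1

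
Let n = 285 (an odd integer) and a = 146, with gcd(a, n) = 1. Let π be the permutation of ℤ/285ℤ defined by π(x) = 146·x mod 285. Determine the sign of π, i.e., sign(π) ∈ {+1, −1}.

+1

Trace 196: π^k(196) = [196, 116, 121, 281, 271, 236, 256] for k=0..6.
Cycle lengths of π_146 on ℤ/285ℤ: [18, 18, 18, 18, 18, 18, 18, 18, 18, 18, 18, 18, 18, 18, 18, 2, 2, 2, 2, 2, 1, 1, 1, 1, 1]; 25 cycles in total.
Σ(ℓ_i−1) = 285−25 = 260; sign = (−1)^260 = +1.
The Jacobi symbol (146|285) = +1 (Zolotarev) agrees.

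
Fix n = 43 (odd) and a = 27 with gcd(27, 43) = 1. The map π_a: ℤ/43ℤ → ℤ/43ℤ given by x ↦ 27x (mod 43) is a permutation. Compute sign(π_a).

Trace 39: π^k(39) = [39, 21, 8, 1, 27, 41, 32] for k=0..6.
π_27 has 4 disjoint cycles with lengths [14, 14, 14, 1] on {0,…,42}.
With 4 cycles on 43 points, sign = (−1)^{43−4} = -1.

-1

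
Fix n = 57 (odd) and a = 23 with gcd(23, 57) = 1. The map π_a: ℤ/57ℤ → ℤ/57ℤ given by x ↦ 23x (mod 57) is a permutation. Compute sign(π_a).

-1

Start at x=11: 11 → 25 → 5 → 1 → 23 → 16 → 26 → … (one orbit).
Cycle lengths of π_23 on ℤ/57ℤ: [18, 18, 9, 9, 2, 1]; 6 cycles in total.
n − c = 57 − 6 = 51; sign = (−1)^51 = -1.
(23|57)_J = -1 (Zolotarev's lemma cross-check).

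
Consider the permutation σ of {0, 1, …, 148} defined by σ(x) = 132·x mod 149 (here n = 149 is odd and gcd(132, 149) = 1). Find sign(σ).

Start at x=129: 129 → 42 → 31 → 69 → 19 → 124 → 127 → … (one orbit).
Cycle type of π: 74×2 + 1; total 3 cycles.
Σ(ℓ_i−1) = 149−3 = 146; sign = (−1)^146 = +1.
The Jacobi symbol (132|149) = +1 (Zolotarev) agrees.

+1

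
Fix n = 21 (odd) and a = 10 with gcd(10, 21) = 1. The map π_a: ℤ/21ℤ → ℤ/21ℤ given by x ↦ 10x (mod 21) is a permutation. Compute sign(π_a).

Trace 16: π^k(16) = [16, 13, 4, 19, 1, 10] for k=0..5.
Decompose π into cycles: lengths [6, 6, 6, 1, 1, 1] (6 cycles, including the fixed point 0).
6 cycles on 21: each ℓ→(−1)^(ℓ−1), product (−1)^15 = -1.
Zolotarev: (10|21) = -1, matching the cycle-count sign.

-1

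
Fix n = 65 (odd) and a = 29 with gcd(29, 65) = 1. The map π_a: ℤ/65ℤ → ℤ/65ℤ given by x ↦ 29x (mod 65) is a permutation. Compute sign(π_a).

Trace 1: π^k(1) = [1, 29, 61, 14, 16, 9] for k=0..5.
π_29 has 15 disjoint cycles with lengths [6, 6, 6, 6, 6, 6, 6, 6, 3, 3, 3, 3, 2, 2, 1] on {0,…,64}.
15 cycles on 65: each ℓ→(−1)^(ℓ−1), product (−1)^50 = +1.

+1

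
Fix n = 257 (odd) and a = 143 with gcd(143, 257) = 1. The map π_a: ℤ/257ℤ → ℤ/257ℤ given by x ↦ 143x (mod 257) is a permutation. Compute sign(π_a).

+1

Orbit of 222 under x↦143x: [222, 135, 30, 178, 11, 31, 64]… (length divides ord_257(143)).
Cycle lengths of π_143 on ℤ/257ℤ: [128, 128, 1]; 3 cycles in total.
Σ(ℓ_i−1) = 257−3 = 254; sign = (−1)^254 = +1.
Zolotarev: (143|257) = +1, matching the cycle-count sign.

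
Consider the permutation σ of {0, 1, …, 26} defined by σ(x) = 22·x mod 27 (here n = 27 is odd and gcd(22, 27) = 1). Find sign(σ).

+1

Trace 10: π^k(10) = [10, 4, 7, 19, 13, 16, 1] for k=0..6.
π_22 has 7 disjoint cycles with lengths [9, 9, 3, 3, 1, 1, 1] on {0,…,26}.
7 cycles on 27: each ℓ→(−1)^(ℓ−1), product (−1)^20 = +1.
(22|27)_J = +1 (Zolotarev's lemma cross-check).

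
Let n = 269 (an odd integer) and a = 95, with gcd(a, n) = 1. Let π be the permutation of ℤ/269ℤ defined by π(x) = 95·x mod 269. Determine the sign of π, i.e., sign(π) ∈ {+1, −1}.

Orbit of 39 under x↦95x: [39, 208, 123, 118, 181, 248, 157]… (length divides ord_269(95)).
2 cycles of lengths [268, 1].
sign(π) = (−1)^{n − #cycles} = (−1)^{269−2} = (−1)^267 = -1.
Check: (95/269) = -1 by Zolotarev.

-1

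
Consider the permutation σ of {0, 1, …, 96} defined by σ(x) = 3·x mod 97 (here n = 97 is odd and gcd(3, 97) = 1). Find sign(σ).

+1

Trace 64: π^k(64) = [64, 95, 91, 79, 43, 32, 96] for k=0..6.
Cycle lengths of π_3 on ℤ/97ℤ: [48, 48, 1]; 3 cycles in total.
With 3 cycles on 97 points, sign = (−1)^{97−3} = +1.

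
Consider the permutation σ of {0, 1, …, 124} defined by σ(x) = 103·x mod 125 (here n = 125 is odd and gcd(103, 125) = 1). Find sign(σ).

Trace 41: π^k(41) = [41, 98, 94, 57, 121, 88, 64] for k=0..6.
Decompose π into cycles: lengths [100, 20, 4, 1] (4 cycles, including the fixed point 0).
Σ(ℓ_i−1) = 125−4 = 121; sign = (−1)^121 = -1.
Zolotarev: (103|125) = -1, matching the cycle-count sign.

-1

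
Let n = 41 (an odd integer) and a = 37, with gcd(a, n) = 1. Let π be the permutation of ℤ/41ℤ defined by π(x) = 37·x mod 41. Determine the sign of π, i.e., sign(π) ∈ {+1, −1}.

+1

Trace 16: π^k(16) = [16, 18, 10, 1, 37] for k=0..4.
9 cycles of lengths [5, 5, 5, 5, 5, 5, 5, 5, 1].
With 9 cycles on 41 points, sign = (−1)^{41−9} = +1.
Zolotarev: (37|41) = +1, matching the cycle-count sign.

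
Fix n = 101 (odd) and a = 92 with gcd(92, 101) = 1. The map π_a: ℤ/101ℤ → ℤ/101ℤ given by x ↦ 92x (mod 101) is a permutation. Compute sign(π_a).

Start at x=5: 5 → 56 → 1 → 92 → 81 → 79 → 97 → … (one orbit).
The orbit structure of x ↦ 92x mod 101: 5 orbits of sizes [25, 25, 25, 25, 1].
5 cycles on 101: each ℓ→(−1)^(ℓ−1), product (−1)^96 = +1.

+1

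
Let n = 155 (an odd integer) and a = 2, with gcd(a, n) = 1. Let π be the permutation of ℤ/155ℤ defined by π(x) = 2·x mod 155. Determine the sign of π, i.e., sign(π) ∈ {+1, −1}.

-1

Trace 39: π^k(39) = [39, 78, 1, 2, 4, 8, 16] for k=0..6.
The orbit structure of x ↦ 2x mod 155: 14 orbits of sizes [20, 20, 20, 20, 20, 20, 5, 5, 5, 5, 5, 5, 4, 1].
With 14 cycles on 155 points, sign = (−1)^{155−14} = -1.
The Jacobi symbol (2|155) = -1 (Zolotarev) agrees.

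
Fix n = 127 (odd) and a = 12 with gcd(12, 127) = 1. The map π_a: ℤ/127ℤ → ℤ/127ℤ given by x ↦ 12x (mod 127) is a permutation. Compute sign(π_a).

Trace 112: π^k(112) = [112, 74, 126, 115, 110, 50, 92] for k=0..6.
Decompose π into cycles: lengths [126, 1] (2 cycles, including the fixed point 0).
127 − 2 = 125 transpositions; sign(π) = (−1)^125 = -1.
Zolotarev: (12|127) = -1, matching the cycle-count sign.

-1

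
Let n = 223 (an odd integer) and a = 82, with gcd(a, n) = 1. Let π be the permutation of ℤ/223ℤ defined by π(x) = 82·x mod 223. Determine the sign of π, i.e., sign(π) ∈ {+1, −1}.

+1

Trace 8: π^k(8) = [8, 210, 49, 4, 105, 136, 2] for k=0..6.
π_82 has 7 disjoint cycles with lengths [37, 37, 37, 37, 37, 37, 1] on {0,…,222}.
sign(π) = (−1)^{n − #cycles} = (−1)^{223−7} = (−1)^216 = +1.
The Jacobi symbol (82|223) = +1 (Zolotarev) agrees.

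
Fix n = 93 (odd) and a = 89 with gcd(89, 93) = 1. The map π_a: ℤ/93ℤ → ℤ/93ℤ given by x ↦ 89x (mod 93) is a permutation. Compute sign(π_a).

+1

Orbit of 23 under x↦89x: [23, 1, 89, 16, 29, 70, 92]… (length divides ord_93(89)).
Cycle type of π: 10×9 + 2 + 1; total 11 cycles.
n − c = 93 − 11 = 82; sign = (−1)^82 = +1.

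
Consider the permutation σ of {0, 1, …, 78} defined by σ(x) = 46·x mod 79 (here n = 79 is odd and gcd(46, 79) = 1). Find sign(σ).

Orbit of 62 under x↦46x: [62, 8, 52, 22, 64, 21, 18]… (length divides ord_79(46)).
7 cycles of lengths [13, 13, 13, 13, 13, 13, 1].
n − c = 79 − 7 = 72; sign = (−1)^72 = +1.

+1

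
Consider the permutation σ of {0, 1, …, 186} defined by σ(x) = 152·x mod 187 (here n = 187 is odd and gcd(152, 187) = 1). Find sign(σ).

Trace 69: π^k(69) = [69, 16, 1, 152, 103, 135, 137] for k=0..6.
27 cycles of lengths [10, 10, 10, 10, 10, 10, 10, 10, 10, 10, 10, 10, 10, 10, 10, 10, 5, 5, 2, 2, 2, 2, 2, 2, 2, 2, 1].
Σ(ℓ_i−1) = 187−27 = 160; sign = (−1)^160 = +1.
The Jacobi symbol (152|187) = +1 (Zolotarev) agrees.

+1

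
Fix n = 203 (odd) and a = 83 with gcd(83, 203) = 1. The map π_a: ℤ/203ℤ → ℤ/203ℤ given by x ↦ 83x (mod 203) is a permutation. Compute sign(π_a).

-1

Trace 78: π^k(78) = [78, 181, 1, 83, 190, 139, 169] for k=0..6.
The orbit structure of x ↦ 83x mod 203: 20 orbits of sizes [14, 14, 14, 14, 14, 14, 14, 14, 14, 14, 14, 14, 7, 7, 7, 7, 2, 2, 2, 1].
Σ(ℓ_i−1) = 203−20 = 183; sign = (−1)^183 = -1.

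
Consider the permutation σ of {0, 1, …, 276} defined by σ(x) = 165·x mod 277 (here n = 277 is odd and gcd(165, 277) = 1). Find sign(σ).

Trace 270: π^k(270) = [270, 230, 1, 165, 79, 16, 147] for k=0..6.
Cycle lengths of π_165 on ℤ/277ℤ: [69, 69, 69, 69, 1]; 5 cycles in total.
Σ(ℓ_i−1) = 277−5 = 272; sign = (−1)^272 = +1.

+1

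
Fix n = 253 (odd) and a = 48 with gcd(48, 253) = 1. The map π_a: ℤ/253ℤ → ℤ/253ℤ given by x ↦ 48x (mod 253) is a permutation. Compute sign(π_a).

Trace 225: π^k(225) = [225, 174, 3, 144, 81, 93, 163] for k=0..6.
π_48 has 9 disjoint cycles with lengths [55, 55, 55, 55, 11, 11, 5, 5, 1] on {0,…,252}.
253 − 9 = 244 transpositions; sign(π) = (−1)^244 = +1.

+1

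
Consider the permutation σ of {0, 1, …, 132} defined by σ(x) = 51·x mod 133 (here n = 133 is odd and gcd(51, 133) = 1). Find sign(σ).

-1

Start at x=130: 130 → 113 → 44 → 116 → 64 → 72 → 81 → … (one orbit).
10 cycles of lengths [18, 18, 18, 18, 18, 18, 18, 3, 3, 1].
sign(π) = (−1)^{n − #cycles} = (−1)^{133−10} = (−1)^123 = -1.
Check: (51/133) = -1 by Zolotarev.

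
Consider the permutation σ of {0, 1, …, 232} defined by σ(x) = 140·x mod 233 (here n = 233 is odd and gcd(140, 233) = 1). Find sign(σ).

-1

Trace 74: π^k(74) = [74, 108, 208, 228, 232, 93, 205] for k=0..6.
The orbit structure of x ↦ 140x mod 233: 2 orbits of sizes [232, 1].
2 cycles on 233: each ℓ→(−1)^(ℓ−1), product (−1)^231 = -1.
Zolotarev: (140|233) = -1, matching the cycle-count sign.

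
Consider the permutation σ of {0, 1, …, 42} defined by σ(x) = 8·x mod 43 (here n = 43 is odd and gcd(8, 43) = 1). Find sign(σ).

Start at x=21: 21 → 39 → 11 → 2 → 16 → 42 → 35 → … (one orbit).
Cycle type of π: 14×3 + 1; total 4 cycles.
4 cycles on 43: each ℓ→(−1)^(ℓ−1), product (−1)^39 = -1.

-1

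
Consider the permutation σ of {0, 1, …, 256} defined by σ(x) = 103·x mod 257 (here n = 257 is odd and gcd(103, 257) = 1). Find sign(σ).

-1

Trace 234: π^k(234) = [234, 201, 143, 80, 16, 106, 124] for k=0..6.
Cycle type of π: 256 + 1; total 2 cycles.
2 cycles on 257: each ℓ→(−1)^(ℓ−1), product (−1)^255 = -1.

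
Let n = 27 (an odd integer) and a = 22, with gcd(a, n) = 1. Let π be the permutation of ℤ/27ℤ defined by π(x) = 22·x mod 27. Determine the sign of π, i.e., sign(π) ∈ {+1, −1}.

+1

Start at x=1: 1 → 22 → 25 → 10 → 4 → 7 → 19 → … (one orbit).
Cycle type of π: 9×2 + 3×2 + 1×3; total 7 cycles.
27 − 7 = 20 transpositions; sign(π) = (−1)^20 = +1.
(22|27)_J = +1 (Zolotarev's lemma cross-check).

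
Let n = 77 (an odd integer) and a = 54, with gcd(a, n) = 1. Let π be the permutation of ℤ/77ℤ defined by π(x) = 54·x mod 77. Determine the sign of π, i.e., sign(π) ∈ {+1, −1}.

+1

Start at x=23: 23 → 10 → 1 → 54 → 67 → 76 → 23 (one orbit).
Decompose π into cycles: lengths [6, 6, 6, 6, 6, 6, 6, 6, 6, 6, 6, 2, 2, 2, 2, 2, 1] (17 cycles, including the fixed point 0).
17 cycles on 77: each ℓ→(−1)^(ℓ−1), product (−1)^60 = +1.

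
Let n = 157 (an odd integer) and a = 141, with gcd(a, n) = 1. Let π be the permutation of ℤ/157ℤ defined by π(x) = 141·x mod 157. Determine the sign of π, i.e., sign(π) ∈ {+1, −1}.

+1

Orbit of 101 under x↦141x: [101, 111, 108, 156, 16, 58, 14]… (length divides ord_157(141)).
Cycle lengths of π_141 on ℤ/157ℤ: [26, 26, 26, 26, 26, 26, 1]; 7 cycles in total.
With 7 cycles on 157 points, sign = (−1)^{157−7} = +1.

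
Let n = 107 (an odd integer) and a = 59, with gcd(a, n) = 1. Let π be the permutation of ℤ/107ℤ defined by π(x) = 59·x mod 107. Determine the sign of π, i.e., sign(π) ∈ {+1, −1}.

Trace 91: π^k(91) = [91, 19, 51, 13, 18, 99, 63] for k=0..6.
Cycle lengths of π_59 on ℤ/107ℤ: [106, 1]; 2 cycles in total.
Σ(ℓ_i−1) = 107−2 = 105; sign = (−1)^105 = -1.

-1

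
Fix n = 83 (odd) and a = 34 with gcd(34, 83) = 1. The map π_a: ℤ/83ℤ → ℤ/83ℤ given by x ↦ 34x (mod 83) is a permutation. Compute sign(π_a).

Start at x=62: 62 → 33 → 43 → 51 → 74 → 26 → 54 → … (one orbit).
Cycle type of π: 82 + 1; total 2 cycles.
With 2 cycles on 83 points, sign = (−1)^{83−2} = -1.

-1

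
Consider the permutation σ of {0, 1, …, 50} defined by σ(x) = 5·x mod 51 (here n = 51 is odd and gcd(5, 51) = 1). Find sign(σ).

+1

Start at x=49: 49 → 41 → 1 → 5 → 25 → 23 → 13 → … (one orbit).
Decompose π into cycles: lengths [16, 16, 16, 2, 1] (5 cycles, including the fixed point 0).
Σ(ℓ_i−1) = 51−5 = 46; sign = (−1)^46 = +1.
Zolotarev: (5|51) = +1, matching the cycle-count sign.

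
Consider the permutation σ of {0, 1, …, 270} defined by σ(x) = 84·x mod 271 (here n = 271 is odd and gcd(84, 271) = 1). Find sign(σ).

-1

Trace 187: π^k(187) = [187, 261, 244, 171, 1, 84, 10] for k=0..6.
28 cycles of lengths [10, 10, 10, 10, 10, 10, 10, 10, 10, 10, 10, 10, 10, 10, 10, 10, 10, 10, 10, 10, 10, 10, 10, 10, 10, 10, 10, 1].
With 28 cycles on 271 points, sign = (−1)^{271−28} = -1.
Check: (84/271) = -1 by Zolotarev.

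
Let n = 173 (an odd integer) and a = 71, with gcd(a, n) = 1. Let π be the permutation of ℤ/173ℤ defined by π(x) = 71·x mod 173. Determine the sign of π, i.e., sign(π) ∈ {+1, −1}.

Start at x=87: 87 → 122 → 12 → 160 → 115 → 34 → 165 → … (one orbit).
The orbit structure of x ↦ 71x mod 173: 2 orbits of sizes [172, 1].
2 cycles on 173: each ℓ→(−1)^(ℓ−1), product (−1)^171 = -1.
Zolotarev: (71|173) = -1, matching the cycle-count sign.

-1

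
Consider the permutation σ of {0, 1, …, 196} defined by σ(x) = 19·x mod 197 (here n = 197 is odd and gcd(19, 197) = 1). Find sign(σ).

+1

Orbit of 83 under x↦19x: [83, 1, 19, 164, 161, 104, 6]… (length divides ord_197(19)).
Cycle lengths of π_19 on ℤ/197ℤ: [14, 14, 14, 14, 14, 14, 14, 14, 14, 14, 14, 14, 14, 14, 1]; 15 cycles in total.
Σ(ℓ_i−1) = 197−15 = 182; sign = (−1)^182 = +1.
(19|197)_J = +1 (Zolotarev's lemma cross-check).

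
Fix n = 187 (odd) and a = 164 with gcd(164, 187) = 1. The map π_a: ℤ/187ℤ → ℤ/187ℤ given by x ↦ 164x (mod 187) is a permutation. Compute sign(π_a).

+1

Trace 166: π^k(166) = [166, 109, 111, 65, 1, 164, 155] for k=0..6.
Decompose π into cycles: lengths [16, 16, 16, 16, 16, 16, 16, 16, 16, 16, 16, 2, 2, 2, 2, 2, 1] (17 cycles, including the fixed point 0).
With 17 cycles on 187 points, sign = (−1)^{187−17} = +1.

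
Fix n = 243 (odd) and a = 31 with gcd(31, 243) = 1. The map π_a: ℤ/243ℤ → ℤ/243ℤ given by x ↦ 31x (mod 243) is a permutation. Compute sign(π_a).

+1

Trace 49: π^k(49) = [49, 61, 190, 58, 97, 91, 148] for k=0..6.
Cycle type of π: 81×2 + 27×2 + 9×2 + 3×2 + 1×3; total 11 cycles.
sign(π) = (−1)^{n − #cycles} = (−1)^{243−11} = (−1)^232 = +1.
Via Zolotarev, sign(π_{31}) = (31|243) = +1.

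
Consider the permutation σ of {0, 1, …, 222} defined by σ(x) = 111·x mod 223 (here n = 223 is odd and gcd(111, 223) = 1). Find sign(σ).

-1

Trace 189: π^k(189) = [189, 17, 103, 60, 193, 15, 104] for k=0..6.
The orbit structure of x ↦ 111x mod 223: 4 orbits of sizes [74, 74, 74, 1].
sign(π) = (−1)^{n − #cycles} = (−1)^{223−4} = (−1)^219 = -1.
(111|223)_J = -1 (Zolotarev's lemma cross-check).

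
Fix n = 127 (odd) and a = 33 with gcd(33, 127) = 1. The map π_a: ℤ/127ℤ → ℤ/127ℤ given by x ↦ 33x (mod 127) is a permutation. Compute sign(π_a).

-1

Start at x=8: 8 → 10 → 76 → 95 → 87 → 77 → 1 → … (one orbit).
π_33 has 4 disjoint cycles with lengths [42, 42, 42, 1] on {0,…,126}.
n − c = 127 − 4 = 123; sign = (−1)^123 = -1.
The Jacobi symbol (33|127) = -1 (Zolotarev) agrees.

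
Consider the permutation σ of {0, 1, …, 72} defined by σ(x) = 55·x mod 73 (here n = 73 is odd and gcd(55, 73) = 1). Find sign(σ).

+1

Orbit of 37 under x↦55x: [37, 64, 16, 4, 1, 55, 32]… (length divides ord_73(55)).
The orbit structure of x ↦ 55x mod 73: 9 orbits of sizes [9, 9, 9, 9, 9, 9, 9, 9, 1].
9 cycles on 73: each ℓ→(−1)^(ℓ−1), product (−1)^64 = +1.
Zolotarev: (55|73) = +1, matching the cycle-count sign.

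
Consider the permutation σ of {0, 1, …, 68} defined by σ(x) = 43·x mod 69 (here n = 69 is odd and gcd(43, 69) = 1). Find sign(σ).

Start at x=13: 13 → 7 → 25 → 40 → 64 → 61 → 1 → … (one orbit).
Cycle lengths of π_43 on ℤ/69ℤ: [22, 22, 22, 1, 1, 1]; 6 cycles in total.
69 − 6 = 63 transpositions; sign(π) = (−1)^63 = -1.

-1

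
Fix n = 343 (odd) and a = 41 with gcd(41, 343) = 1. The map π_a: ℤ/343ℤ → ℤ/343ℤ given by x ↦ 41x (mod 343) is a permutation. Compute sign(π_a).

-1

Start at x=104: 104 → 148 → 237 → 113 → 174 → 274 → 258 → … (one orbit).
π_41 has 10 disjoint cycles with lengths [98, 98, 98, 14, 14, 14, 2, 2, 2, 1] on {0,…,342}.
10 cycles on 343: each ℓ→(−1)^(ℓ−1), product (−1)^333 = -1.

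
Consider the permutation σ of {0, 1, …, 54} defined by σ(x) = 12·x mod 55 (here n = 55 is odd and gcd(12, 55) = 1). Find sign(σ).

-1

Start at x=12: 12 → 34 → 23 → 1 → 12 (one orbit).
Cycle lengths of π_12 on ℤ/55ℤ: [4, 4, 4, 4, 4, 4, 4, 4, 4, 4, 4, 1, 1, 1, 1, 1, 1, 1, 1, 1, 1, 1]; 22 cycles in total.
Σ(ℓ_i−1) = 55−22 = 33; sign = (−1)^33 = -1.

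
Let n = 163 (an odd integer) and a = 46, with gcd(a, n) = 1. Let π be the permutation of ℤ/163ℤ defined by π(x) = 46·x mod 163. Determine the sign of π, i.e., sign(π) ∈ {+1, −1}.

Orbit of 88 under x↦46x: [88, 136, 62, 81, 140, 83, 69]… (length divides ord_163(46)).
The orbit structure of x ↦ 46x mod 163: 3 orbits of sizes [81, 81, 1].
sign(π) = (−1)^{n − #cycles} = (−1)^{163−3} = (−1)^160 = +1.
The Jacobi symbol (46|163) = +1 (Zolotarev) agrees.

+1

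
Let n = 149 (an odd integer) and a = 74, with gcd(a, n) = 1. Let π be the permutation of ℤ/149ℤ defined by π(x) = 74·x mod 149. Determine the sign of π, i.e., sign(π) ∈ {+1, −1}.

-1

Start at x=30: 30 → 134 → 82 → 108 → 95 → 27 → 61 → … (one orbit).
Cycle lengths of π_74 on ℤ/149ℤ: [148, 1]; 2 cycles in total.
Σ(ℓ_i−1) = 149−2 = 147; sign = (−1)^147 = -1.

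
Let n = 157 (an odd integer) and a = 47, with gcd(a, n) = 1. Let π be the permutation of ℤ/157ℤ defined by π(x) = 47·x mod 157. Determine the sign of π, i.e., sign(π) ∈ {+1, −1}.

Trace 147: π^k(147) = [147, 1, 47, 11, 46, 121, 35] for k=0..6.
π_47 has 5 disjoint cycles with lengths [39, 39, 39, 39, 1] on {0,…,156}.
Σ(ℓ_i−1) = 157−5 = 152; sign = (−1)^152 = +1.
Via Zolotarev, sign(π_{47}) = (47|157) = +1.

+1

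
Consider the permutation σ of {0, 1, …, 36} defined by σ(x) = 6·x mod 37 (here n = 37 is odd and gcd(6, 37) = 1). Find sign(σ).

Start at x=6: 6 → 36 → 31 → 1 → 6 (one orbit).
π_6 has 10 disjoint cycles with lengths [4, 4, 4, 4, 4, 4, 4, 4, 4, 1] on {0,…,36}.
Σ(ℓ_i−1) = 37−10 = 27; sign = (−1)^27 = -1.

-1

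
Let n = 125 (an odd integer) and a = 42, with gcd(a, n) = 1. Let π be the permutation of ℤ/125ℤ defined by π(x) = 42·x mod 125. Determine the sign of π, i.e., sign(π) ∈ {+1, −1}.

Trace 4: π^k(4) = [4, 43, 56, 102, 34, 53, 101] for k=0..6.
4 cycles of lengths [100, 20, 4, 1].
Σ(ℓ_i−1) = 125−4 = 121; sign = (−1)^121 = -1.
(42|125)_J = -1 (Zolotarev's lemma cross-check).

-1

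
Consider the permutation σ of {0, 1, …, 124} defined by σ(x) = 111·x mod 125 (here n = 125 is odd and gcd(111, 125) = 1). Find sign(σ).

Orbit of 41 under x↦111x: [41, 51, 36, 121, 56, 91, 101]… (length divides ord_125(111)).
13 cycles of lengths [25, 25, 25, 25, 5, 5, 5, 5, 1, 1, 1, 1, 1].
Σ(ℓ_i−1) = 125−13 = 112; sign = (−1)^112 = +1.

+1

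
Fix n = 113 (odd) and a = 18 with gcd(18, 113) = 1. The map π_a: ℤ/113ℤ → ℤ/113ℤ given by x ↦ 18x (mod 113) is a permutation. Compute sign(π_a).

+1

Start at x=98: 98 → 69 → 112 → 95 → 15 → 44 → 1 → … (one orbit).
Cycle type of π: 8×14 + 1; total 15 cycles.
sign(π) = (−1)^{n − #cycles} = (−1)^{113−15} = (−1)^98 = +1.
The Jacobi symbol (18|113) = +1 (Zolotarev) agrees.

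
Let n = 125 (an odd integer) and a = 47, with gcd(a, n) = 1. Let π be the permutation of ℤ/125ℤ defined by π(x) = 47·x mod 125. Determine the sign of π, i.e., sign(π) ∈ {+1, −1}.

Trace 53: π^k(53) = [53, 116, 77, 119, 93, 121, 62] for k=0..6.
Decompose π into cycles: lengths [100, 20, 4, 1] (4 cycles, including the fixed point 0).
n − c = 125 − 4 = 121; sign = (−1)^121 = -1.
Zolotarev: (47|125) = -1, matching the cycle-count sign.

-1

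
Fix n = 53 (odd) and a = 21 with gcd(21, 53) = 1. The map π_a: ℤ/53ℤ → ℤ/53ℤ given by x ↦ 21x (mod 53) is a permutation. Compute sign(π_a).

-1

Orbit of 18 under x↦21x: [18, 7, 41, 13, 8, 9, 30]… (length divides ord_53(21)).
Cycle lengths of π_21 on ℤ/53ℤ: [52, 1]; 2 cycles in total.
With 2 cycles on 53 points, sign = (−1)^{53−2} = -1.
Via Zolotarev, sign(π_{21}) = (21|53) = -1.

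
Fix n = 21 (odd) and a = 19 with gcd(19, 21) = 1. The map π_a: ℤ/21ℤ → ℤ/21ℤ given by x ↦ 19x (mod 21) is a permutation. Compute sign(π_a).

-1

Orbit of 13 under x↦19x: [13, 16, 10, 1, 19, 4]… (length divides ord_21(19)).
6 cycles of lengths [6, 6, 6, 1, 1, 1].
Σ(ℓ_i−1) = 21−6 = 15; sign = (−1)^15 = -1.
Check: (19/21) = -1 by Zolotarev.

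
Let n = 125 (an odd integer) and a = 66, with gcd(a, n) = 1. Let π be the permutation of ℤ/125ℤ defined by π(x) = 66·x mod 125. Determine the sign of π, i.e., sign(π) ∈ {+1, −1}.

+1

Orbit of 66 under x↦66x: [66, 106, 121, 111, 76, 16, 56]… (length divides ord_125(66)).
The orbit structure of x ↦ 66x mod 125: 13 orbits of sizes [25, 25, 25, 25, 5, 5, 5, 5, 1, 1, 1, 1, 1].
13 cycles on 125: each ℓ→(−1)^(ℓ−1), product (−1)^112 = +1.
Via Zolotarev, sign(π_{66}) = (66|125) = +1.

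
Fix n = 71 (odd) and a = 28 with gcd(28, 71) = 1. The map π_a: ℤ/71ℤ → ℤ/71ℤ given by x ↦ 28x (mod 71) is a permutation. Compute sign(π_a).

-1

Orbit of 58 under x↦28x: [58, 62, 32, 44, 25, 61, 4]… (length divides ord_71(28)).
The orbit structure of x ↦ 28x mod 71: 2 orbits of sizes [70, 1].
2 cycles on 71: each ℓ→(−1)^(ℓ−1), product (−1)^69 = -1.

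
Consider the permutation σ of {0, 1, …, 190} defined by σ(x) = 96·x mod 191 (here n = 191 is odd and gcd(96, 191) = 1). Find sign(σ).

+1

Trace 128: π^k(128) = [128, 64, 32, 16, 8, 4, 2] for k=0..6.
π_96 has 3 disjoint cycles with lengths [95, 95, 1] on {0,…,190}.
191 − 3 = 188 transpositions; sign(π) = (−1)^188 = +1.
(96|191)_J = +1 (Zolotarev's lemma cross-check).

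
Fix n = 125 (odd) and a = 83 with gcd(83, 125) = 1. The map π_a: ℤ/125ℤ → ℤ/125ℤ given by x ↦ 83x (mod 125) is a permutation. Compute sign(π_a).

Start at x=96: 96 → 93 → 94 → 52 → 66 → 103 → 49 → … (one orbit).
4 cycles of lengths [100, 20, 4, 1].
With 4 cycles on 125 points, sign = (−1)^{125−4} = -1.

-1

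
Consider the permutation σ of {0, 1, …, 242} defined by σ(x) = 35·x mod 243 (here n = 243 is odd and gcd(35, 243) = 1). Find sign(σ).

-1

Trace 188: π^k(188) = [188, 19, 179, 190, 89, 199, 161] for k=0..6.
π_35 has 14 disjoint cycles with lengths [54, 54, 54, 18, 18, 18, 6, 6, 6, 2, 2, 2, 2, 1] on {0,…,242}.
243 − 14 = 229 transpositions; sign(π) = (−1)^229 = -1.
Check: (35/243) = -1 by Zolotarev.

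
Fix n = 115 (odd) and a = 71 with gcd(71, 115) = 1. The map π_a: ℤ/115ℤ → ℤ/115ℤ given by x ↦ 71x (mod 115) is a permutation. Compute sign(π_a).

Trace 71: π^k(71) = [71, 96, 31, 16, 101, 41, 36] for k=0..6.
15 cycles of lengths [11, 11, 11, 11, 11, 11, 11, 11, 11, 11, 1, 1, 1, 1, 1].
15 cycles on 115: each ℓ→(−1)^(ℓ−1), product (−1)^100 = +1.
Via Zolotarev, sign(π_{71}) = (71|115) = +1.

+1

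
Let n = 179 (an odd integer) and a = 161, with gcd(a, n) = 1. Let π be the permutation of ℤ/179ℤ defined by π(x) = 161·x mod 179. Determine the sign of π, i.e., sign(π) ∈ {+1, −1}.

Start at x=56: 56 → 66 → 65 → 83 → 117 → 42 → 139 → … (one orbit).
Decompose π into cycles: lengths [89, 89, 1] (3 cycles, including the fixed point 0).
With 3 cycles on 179 points, sign = (−1)^{179−3} = +1.

+1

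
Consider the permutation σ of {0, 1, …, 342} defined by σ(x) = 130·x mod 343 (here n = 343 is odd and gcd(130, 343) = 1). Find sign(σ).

+1

Start at x=151: 151 → 79 → 323 → 144 → 198 → 15 → 235 → … (one orbit).
Cycle type of π: 147×2 + 21×2 + 3×2 + 1; total 7 cycles.
343 − 7 = 336 transpositions; sign(π) = (−1)^336 = +1.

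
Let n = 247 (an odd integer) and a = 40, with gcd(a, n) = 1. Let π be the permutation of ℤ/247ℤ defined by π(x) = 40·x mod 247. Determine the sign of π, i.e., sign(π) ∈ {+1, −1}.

-1

Orbit of 183 under x↦40x: [183, 157, 105, 1, 40, 118, 27]… (length divides ord_247(40)).
Cycle lengths of π_40 on ℤ/247ℤ: [18, 18, 18, 18, 18, 18, 18, 18, 18, 18, 18, 18, 18, 1, 1, 1, 1, 1, 1, 1, 1, 1, 1, 1, 1, 1]; 26 cycles in total.
Σ(ℓ_i−1) = 247−26 = 221; sign = (−1)^221 = -1.
Check: (40/247) = -1 by Zolotarev.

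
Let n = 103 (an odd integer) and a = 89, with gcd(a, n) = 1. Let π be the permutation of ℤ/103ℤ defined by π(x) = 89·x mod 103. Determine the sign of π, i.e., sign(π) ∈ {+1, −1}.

-1

Trace 3: π^k(3) = [3, 61, 73, 8, 94, 23, 90] for k=0..6.
4 cycles of lengths [34, 34, 34, 1].
With 4 cycles on 103 points, sign = (−1)^{103−4} = -1.
The Jacobi symbol (89|103) = -1 (Zolotarev) agrees.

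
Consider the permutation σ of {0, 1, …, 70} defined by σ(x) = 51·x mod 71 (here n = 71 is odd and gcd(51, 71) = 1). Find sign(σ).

Trace 30: π^k(30) = [30, 39, 1, 51, 45, 23, 37] for k=0..6.
Decompose π into cycles: lengths [14, 14, 14, 14, 14, 1] (6 cycles, including the fixed point 0).
sign(π) = (−1)^{n − #cycles} = (−1)^{71−6} = (−1)^65 = -1.
Zolotarev: (51|71) = -1, matching the cycle-count sign.

-1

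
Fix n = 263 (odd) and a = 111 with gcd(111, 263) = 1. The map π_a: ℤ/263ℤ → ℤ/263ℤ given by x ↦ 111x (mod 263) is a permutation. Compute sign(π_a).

+1

Start at x=23: 23 → 186 → 132 → 187 → 243 → 147 → 11 → … (one orbit).
3 cycles of lengths [131, 131, 1].
With 3 cycles on 263 points, sign = (−1)^{263−3} = +1.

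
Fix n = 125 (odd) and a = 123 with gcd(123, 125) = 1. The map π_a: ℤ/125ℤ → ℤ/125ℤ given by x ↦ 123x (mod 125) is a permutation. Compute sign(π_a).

-1

Start at x=52: 52 → 21 → 83 → 84 → 82 → 86 → 78 → … (one orbit).
Cycle type of π: 100 + 20 + 4 + 1; total 4 cycles.
Σ(ℓ_i−1) = 125−4 = 121; sign = (−1)^121 = -1.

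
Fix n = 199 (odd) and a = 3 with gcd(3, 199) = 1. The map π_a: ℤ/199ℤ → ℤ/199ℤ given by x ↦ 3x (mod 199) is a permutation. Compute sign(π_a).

-1

Trace 6: π^k(6) = [6, 18, 54, 162, 88, 65, 195] for k=0..6.
Cycle type of π: 198 + 1; total 2 cycles.
Σ(ℓ_i−1) = 199−2 = 197; sign = (−1)^197 = -1.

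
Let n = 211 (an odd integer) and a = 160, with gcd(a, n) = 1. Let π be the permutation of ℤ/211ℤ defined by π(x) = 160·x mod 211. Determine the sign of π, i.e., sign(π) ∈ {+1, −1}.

-1

Trace 58: π^k(58) = [58, 207, 204, 146, 150, 157, 11] for k=0..6.
Decompose π into cycles: lengths [210, 1] (2 cycles, including the fixed point 0).
With 2 cycles on 211 points, sign = (−1)^{211−2} = -1.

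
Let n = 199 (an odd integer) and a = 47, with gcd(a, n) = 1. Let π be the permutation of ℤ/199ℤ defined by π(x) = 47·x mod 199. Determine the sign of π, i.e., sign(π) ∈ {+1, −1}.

+1

Orbit of 106 under x↦47x: [106, 7, 130, 140, 13, 14, 61]… (length divides ord_199(47)).
Cycle lengths of π_47 on ℤ/199ℤ: [99, 99, 1]; 3 cycles in total.
n − c = 199 − 3 = 196; sign = (−1)^196 = +1.
Zolotarev: (47|199) = +1, matching the cycle-count sign.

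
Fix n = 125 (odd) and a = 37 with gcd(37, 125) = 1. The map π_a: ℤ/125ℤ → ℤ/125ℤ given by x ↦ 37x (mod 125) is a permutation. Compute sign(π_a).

-1

Start at x=92: 92 → 29 → 73 → 76 → 62 → 44 → 3 → … (one orbit).
4 cycles of lengths [100, 20, 4, 1].
Σ(ℓ_i−1) = 125−4 = 121; sign = (−1)^121 = -1.
Zolotarev: (37|125) = -1, matching the cycle-count sign.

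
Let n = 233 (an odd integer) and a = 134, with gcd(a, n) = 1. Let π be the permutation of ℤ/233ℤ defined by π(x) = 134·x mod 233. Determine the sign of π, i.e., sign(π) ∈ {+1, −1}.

Start at x=148: 148 → 27 → 123 → 172 → 214 → 17 → 181 → … (one orbit).
Cycle type of π: 232 + 1; total 2 cycles.
sign(π) = (−1)^{n − #cycles} = (−1)^{233−2} = (−1)^231 = -1.

-1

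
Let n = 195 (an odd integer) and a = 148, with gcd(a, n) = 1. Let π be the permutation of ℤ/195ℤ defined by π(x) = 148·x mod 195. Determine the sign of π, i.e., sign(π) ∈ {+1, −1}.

+1

Start at x=112: 112 → 1 → 148 → 64 → 112 (one orbit).
Decompose π into cycles: lengths [4, 4, 4, 4, 4, 4, 4, 4, 4, 4, 4, 4, 4, 4, 4, 4, 4, 4, 4, 4, 4, 4, 4, 4, 4, 4, 4, 4, 4, 4, 4, 4, 4, 4, 4, 4, 4, 4, 4, 4, 4, 4, 4, 4, 4, 4, 4, 4, 1, 1, 1] (51 cycles, including the fixed point 0).
n − c = 195 − 51 = 144; sign = (−1)^144 = +1.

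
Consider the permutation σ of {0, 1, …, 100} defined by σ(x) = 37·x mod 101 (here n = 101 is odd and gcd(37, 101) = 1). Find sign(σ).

+1

Start at x=71: 71 → 1 → 37 → 56 → 52 → 5 → 84 → … (one orbit).
Cycle lengths of π_37 on ℤ/101ℤ: [25, 25, 25, 25, 1]; 5 cycles in total.
5 cycles on 101: each ℓ→(−1)^(ℓ−1), product (−1)^96 = +1.
Zolotarev: (37|101) = +1, matching the cycle-count sign.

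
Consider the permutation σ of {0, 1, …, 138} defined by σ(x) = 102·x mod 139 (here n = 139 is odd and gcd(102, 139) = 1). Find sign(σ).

Start at x=84: 84 → 89 → 43 → 77 → 70 → 51 → 59 → … (one orbit).
2 cycles of lengths [138, 1].
2 cycles on 139: each ℓ→(−1)^(ℓ−1), product (−1)^137 = -1.

-1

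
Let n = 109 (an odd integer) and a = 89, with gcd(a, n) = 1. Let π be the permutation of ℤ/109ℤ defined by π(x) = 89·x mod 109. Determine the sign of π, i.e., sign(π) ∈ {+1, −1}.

Orbit of 73 under x↦89x: [73, 66, 97, 22, 105, 80, 35]… (length divides ord_109(89)).
π_89 has 5 disjoint cycles with lengths [27, 27, 27, 27, 1] on {0,…,108}.
109 − 5 = 104 transpositions; sign(π) = (−1)^104 = +1.
(89|109)_J = +1 (Zolotarev's lemma cross-check).

+1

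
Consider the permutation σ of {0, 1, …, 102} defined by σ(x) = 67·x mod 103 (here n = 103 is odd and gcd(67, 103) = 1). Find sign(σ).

Orbit of 84 under x↦67x: [84, 66, 96, 46, 95, 82, 35]… (length divides ord_103(67)).
Decompose π into cycles: lengths [102, 1] (2 cycles, including the fixed point 0).
sign(π) = (−1)^{n − #cycles} = (−1)^{103−2} = (−1)^101 = -1.

-1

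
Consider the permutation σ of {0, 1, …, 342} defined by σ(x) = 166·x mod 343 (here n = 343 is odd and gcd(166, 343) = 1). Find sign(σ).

Trace 99: π^k(99) = [99, 313, 165, 293, 275, 31, 1] for k=0..6.
Cycle lengths of π_166 on ℤ/343ℤ: [42, 42, 42, 42, 42, 42, 42, 6, 6, 6, 6, 6, 6, 6, 6, 1]; 16 cycles in total.
Σ(ℓ_i−1) = 343−16 = 327; sign = (−1)^327 = -1.
Check: (166/343) = -1 by Zolotarev.

-1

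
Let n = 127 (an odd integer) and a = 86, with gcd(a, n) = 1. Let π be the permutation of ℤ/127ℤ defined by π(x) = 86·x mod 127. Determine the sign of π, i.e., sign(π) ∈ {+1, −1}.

Orbit of 42 under x↦86x: [42, 56, 117, 29, 81, 108, 17]… (length divides ord_127(86)).
Decompose π into cycles: lengths [126, 1] (2 cycles, including the fixed point 0).
2 cycles on 127: each ℓ→(−1)^(ℓ−1), product (−1)^125 = -1.
Check: (86/127) = -1 by Zolotarev.

-1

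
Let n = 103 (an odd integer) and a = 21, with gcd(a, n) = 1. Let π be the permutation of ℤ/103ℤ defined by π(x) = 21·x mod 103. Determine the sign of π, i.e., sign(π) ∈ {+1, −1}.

-1

Trace 97: π^k(97) = [97, 80, 32, 54, 1, 21, 29] for k=0..6.
2 cycles of lengths [102, 1].
n − c = 103 − 2 = 101; sign = (−1)^101 = -1.
Via Zolotarev, sign(π_{21}) = (21|103) = -1.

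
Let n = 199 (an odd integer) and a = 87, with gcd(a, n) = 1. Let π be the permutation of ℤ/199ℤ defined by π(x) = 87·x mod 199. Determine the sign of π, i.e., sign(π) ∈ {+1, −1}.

-1

Trace 163: π^k(163) = [163, 52, 146, 165, 27, 160, 189] for k=0..6.
Cycle type of π: 198 + 1; total 2 cycles.
With 2 cycles on 199 points, sign = (−1)^{199−2} = -1.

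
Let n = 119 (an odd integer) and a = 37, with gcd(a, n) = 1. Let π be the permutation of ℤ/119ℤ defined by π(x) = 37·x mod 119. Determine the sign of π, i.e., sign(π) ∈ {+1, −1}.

Trace 53: π^k(53) = [53, 57, 86, 88, 43, 44, 81] for k=0..6.
The orbit structure of x ↦ 37x mod 119: 6 orbits of sizes [48, 48, 16, 3, 3, 1].
6 cycles on 119: each ℓ→(−1)^(ℓ−1), product (−1)^113 = -1.

-1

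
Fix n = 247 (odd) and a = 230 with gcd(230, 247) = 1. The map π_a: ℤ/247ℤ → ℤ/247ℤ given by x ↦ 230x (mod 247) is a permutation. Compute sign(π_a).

Start at x=29: 29 → 1 → 230 → 42 → 27 → 35 → 146 → … (one orbit).
π_230 has 18 disjoint cycles with lengths [18, 18, 18, 18, 18, 18, 18, 18, 18, 18, 18, 18, 18, 3, 3, 3, 3, 1] on {0,…,246}.
Σ(ℓ_i−1) = 247−18 = 229; sign = (−1)^229 = -1.
Check: (230/247) = -1 by Zolotarev.

-1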